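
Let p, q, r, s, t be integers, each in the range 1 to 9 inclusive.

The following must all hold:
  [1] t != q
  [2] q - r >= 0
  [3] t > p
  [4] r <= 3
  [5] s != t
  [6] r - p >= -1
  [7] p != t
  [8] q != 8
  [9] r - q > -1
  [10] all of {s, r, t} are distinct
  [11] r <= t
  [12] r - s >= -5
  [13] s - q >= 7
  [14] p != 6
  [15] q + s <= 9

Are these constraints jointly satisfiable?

Unsatisfiable

Constraints 2, 12, and 13 give r − s ≥ -5, s − q ≥ 7, q − r ≥ 0.
Adding all 3 inequalities: the left sides telescope to 0, and the right sides sum to (-5) + 7 + 0 = 2. So 0 ≥ 2, which is false.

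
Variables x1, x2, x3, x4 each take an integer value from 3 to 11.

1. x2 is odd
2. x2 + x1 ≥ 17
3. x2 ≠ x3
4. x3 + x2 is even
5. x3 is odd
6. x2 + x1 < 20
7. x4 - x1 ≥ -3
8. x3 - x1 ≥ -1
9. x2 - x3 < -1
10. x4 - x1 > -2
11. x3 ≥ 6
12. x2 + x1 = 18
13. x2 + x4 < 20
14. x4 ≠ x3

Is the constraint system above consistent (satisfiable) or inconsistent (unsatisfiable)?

Try x1 = 9, x2 = 9, x3 = 11, x4 = 9.
Check constraint 2: x2 + x1 = 18; constraint 6: x2 + x1 = 18; constraint 7: x4 - x1 = 0. The remaining constraints are straightforward to verify.

Satisfiable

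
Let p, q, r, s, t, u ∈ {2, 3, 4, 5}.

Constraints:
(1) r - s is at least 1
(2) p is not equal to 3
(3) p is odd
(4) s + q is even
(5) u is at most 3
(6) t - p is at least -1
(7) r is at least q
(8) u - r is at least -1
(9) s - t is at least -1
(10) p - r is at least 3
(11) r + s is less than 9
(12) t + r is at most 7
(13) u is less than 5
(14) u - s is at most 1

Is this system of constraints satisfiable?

Constraints 1, 6, 9, and 10 give r − s ≥ 1, s − t ≥ -1, t − p ≥ -1, p − r ≥ 3.
Adding all 4 inequalities: the left sides telescope to 0, and the right sides sum to 1 + (-1) + (-1) + 3 = 2. So 0 ≥ 2, which is false.

Unsatisfiable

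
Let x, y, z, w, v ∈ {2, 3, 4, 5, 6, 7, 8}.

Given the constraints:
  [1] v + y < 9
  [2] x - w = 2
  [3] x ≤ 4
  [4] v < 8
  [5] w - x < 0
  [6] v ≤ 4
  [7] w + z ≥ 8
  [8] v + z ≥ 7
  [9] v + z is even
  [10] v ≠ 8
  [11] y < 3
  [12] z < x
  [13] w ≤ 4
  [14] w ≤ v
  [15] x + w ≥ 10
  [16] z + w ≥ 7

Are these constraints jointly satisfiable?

Unsatisfiable

From constraint 3: x ≤ 4. From constraints 6 and 14: w ≤ v ≤ 4. Hence x + w ≤ 8. But constraint 15 requires x + w ≥ 10, and 10 > 8. Contradiction.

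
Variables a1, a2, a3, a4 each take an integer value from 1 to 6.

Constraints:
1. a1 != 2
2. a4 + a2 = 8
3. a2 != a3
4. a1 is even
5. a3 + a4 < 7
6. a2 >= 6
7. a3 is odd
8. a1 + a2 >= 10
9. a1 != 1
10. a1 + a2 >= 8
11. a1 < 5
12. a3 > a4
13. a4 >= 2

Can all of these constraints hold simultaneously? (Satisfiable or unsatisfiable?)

Satisfiable

One satisfying assignment is a1 = 4, a2 = 6, a3 = 3, a4 = 2.
For the less obvious constraints — constraint 2: a4 + a2 = 8; constraint 5: a3 + a4 = 5 — and the others hold by inspection.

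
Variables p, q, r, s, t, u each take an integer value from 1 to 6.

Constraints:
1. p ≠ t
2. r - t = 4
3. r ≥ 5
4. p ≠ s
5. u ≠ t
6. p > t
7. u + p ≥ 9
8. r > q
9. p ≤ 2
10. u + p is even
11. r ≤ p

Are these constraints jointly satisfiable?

Unsatisfiable

From constraint 3: r ≥ 5. From constraints 9 and 11: r ≤ p and p ≤ 2, so r ≤ 2. But 2 < 5, so no value of r works.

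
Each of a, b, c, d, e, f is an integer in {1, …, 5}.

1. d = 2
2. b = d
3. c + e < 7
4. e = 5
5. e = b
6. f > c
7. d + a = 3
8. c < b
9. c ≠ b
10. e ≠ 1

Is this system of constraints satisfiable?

Unsatisfiable

Constraint 4 fixes e = 5 and constraint 1 fixes d = 2. Constraints 2 and 5 give e = b = d, so e = d. But 5 ≠ 2 — contradiction.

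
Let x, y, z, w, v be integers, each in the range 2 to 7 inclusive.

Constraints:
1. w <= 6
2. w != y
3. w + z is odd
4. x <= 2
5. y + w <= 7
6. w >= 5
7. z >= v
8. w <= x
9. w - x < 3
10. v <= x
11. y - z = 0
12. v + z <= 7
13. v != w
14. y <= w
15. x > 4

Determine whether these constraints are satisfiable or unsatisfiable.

From constraint 6: w ≥ 5. From constraints 4 and 8: w ≤ x and x ≤ 2, so w ≤ 2. But 2 < 5, so no value of w works.

Unsatisfiable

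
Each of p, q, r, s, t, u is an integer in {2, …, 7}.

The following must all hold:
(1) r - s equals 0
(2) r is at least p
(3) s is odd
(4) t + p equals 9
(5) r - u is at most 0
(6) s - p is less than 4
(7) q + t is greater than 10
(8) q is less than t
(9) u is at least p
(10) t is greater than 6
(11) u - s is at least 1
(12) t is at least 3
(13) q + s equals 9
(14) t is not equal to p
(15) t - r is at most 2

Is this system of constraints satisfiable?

Try p = 2, q = 4, r = 5, s = 5, t = 7, u = 7.
Check constraint 1: r - s = 0; constraint 4: t + p = 9. The remaining constraints are straightforward to verify.

Satisfiable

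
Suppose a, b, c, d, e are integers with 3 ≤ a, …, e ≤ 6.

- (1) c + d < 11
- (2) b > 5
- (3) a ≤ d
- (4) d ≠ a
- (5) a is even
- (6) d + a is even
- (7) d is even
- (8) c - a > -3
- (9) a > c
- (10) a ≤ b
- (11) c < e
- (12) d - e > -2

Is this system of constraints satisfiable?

Setting (a, b, c, d, e) = (4, 6, 3, 6, 5) satisfies everything: constraint 1: c + d = 9; constraint 8: c - a = -1; constraint 12: d - e = 1, and the others follow.

Satisfiable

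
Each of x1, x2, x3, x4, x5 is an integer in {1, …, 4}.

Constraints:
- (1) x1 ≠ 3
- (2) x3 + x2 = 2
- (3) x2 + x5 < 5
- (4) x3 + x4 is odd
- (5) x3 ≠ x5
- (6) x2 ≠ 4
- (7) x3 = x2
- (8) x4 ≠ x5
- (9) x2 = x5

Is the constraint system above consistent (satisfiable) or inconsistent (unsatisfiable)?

Unsatisfiable

From constraints 7 and 9, x3 = x2 = x5, so x3 = x5. But constraint 5 says x3 ≠ x5. Contradiction.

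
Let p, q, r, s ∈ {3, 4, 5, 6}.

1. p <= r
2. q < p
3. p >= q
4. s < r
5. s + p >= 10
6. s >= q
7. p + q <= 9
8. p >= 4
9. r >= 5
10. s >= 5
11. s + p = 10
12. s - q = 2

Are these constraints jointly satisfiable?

Satisfiable

The assignment p = 5, q = 3, r = 6, s = 5 works:
  constraint 5 holds since s + p = 10.
  constraint 7 holds since p + q = 8.
The rest check out directly.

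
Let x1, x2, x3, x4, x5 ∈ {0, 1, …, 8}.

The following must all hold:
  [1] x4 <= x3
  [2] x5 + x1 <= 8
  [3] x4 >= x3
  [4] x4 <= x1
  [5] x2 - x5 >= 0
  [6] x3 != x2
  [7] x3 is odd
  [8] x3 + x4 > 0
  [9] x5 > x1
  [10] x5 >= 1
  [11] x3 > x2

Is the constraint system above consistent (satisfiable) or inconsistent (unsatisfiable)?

Unsatisfiable

Constraints 3, 4, 5, 9, and 11 give x1 < x5, x5 ≤ x2, x2 < x3, x3 ≤ x4, x4 ≤ x1. Chaining: x1 < x5 ≤ x2 < x3 ≤ x4 ≤ x1, which forces x1 < x1 — impossible.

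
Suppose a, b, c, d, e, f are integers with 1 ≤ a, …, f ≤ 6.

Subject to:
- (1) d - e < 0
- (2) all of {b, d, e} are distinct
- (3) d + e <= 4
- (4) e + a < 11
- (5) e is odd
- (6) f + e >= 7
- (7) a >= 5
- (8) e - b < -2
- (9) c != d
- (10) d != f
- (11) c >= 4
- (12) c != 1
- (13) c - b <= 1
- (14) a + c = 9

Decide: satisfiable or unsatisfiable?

Satisfiable

One satisfying assignment is a = 5, b = 6, c = 4, d = 1, e = 3, f = 4.
For the less obvious constraints — constraint 1: d - e = -2; constraint 3: d + e = 4 — and the others hold by inspection.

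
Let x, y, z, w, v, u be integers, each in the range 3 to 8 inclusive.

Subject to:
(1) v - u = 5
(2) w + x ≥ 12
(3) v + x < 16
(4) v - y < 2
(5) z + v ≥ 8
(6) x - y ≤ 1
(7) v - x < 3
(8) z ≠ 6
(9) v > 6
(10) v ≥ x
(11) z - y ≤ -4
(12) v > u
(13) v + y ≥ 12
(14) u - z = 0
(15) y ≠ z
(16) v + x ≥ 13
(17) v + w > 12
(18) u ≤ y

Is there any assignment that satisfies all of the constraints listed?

Satisfiable

One satisfying assignment is x = 7, y = 7, z = 3, w = 5, v = 8, u = 3.
For the less obvious constraints — constraint 1: v - u = 5; constraint 2: w + x = 12 — and the others hold by inspection.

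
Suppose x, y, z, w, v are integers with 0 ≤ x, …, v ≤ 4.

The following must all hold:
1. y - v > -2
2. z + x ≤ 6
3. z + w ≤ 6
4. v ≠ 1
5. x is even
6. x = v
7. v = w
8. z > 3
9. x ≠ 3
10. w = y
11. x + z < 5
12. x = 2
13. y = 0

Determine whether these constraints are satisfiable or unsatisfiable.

Constraint 12 fixes x = 2 and constraint 13 fixes y = 0. Constraints 6, 7, and 10 give x = v = w = y, so x = y. But 2 ≠ 0 — contradiction.

Unsatisfiable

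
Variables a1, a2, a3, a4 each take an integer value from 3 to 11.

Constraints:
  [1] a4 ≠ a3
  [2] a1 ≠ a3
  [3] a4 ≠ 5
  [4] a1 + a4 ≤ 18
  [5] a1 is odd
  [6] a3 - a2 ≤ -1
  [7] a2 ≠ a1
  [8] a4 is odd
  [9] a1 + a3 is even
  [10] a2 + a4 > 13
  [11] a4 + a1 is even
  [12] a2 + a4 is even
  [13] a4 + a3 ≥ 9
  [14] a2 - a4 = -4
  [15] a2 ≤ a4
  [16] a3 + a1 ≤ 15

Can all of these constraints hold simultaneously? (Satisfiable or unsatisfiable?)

Try a1 = 9, a2 = 5, a3 = 3, a4 = 9.
Check constraint 4: a1 + a4 = 18; constraint 6: a3 - a2 = -2; constraint 10: a2 + a4 = 14. The remaining constraints are straightforward to verify.

Satisfiable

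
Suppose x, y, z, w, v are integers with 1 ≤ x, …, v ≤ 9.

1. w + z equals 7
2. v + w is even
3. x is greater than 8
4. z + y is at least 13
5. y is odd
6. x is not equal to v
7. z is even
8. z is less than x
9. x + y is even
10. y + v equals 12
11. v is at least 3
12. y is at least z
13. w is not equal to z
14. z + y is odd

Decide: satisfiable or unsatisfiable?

Try x = 9, y = 9, z = 4, w = 3, v = 3.
Check constraint 1: w + z = 7; constraint 4: z + y = 13. The remaining constraints are straightforward to verify.

Satisfiable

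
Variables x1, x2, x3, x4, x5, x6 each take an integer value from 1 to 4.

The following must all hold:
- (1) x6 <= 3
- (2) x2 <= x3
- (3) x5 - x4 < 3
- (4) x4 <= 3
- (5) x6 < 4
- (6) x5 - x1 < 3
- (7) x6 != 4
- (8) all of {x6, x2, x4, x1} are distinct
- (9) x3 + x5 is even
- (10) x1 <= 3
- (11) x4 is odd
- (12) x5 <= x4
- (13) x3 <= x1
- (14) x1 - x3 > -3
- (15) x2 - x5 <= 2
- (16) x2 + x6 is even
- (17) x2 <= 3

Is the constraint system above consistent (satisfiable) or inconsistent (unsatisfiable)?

Unsatisfiable

Constraints 1, 4, 10, and 17 confine each of x6, x2, x4, x1 to the 3 values {1, …, 3} (the domain already gives each ≥ 1).
Constraint 8 requires all 4 of them to be distinct, but only 3 values are available — impossible by the pigeonhole principle.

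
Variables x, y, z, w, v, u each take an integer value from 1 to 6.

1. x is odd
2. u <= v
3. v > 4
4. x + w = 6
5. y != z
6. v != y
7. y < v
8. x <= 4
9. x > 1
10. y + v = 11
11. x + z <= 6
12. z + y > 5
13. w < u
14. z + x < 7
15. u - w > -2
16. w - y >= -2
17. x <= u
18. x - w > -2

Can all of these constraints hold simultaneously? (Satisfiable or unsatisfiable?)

Try x = 3, y = 5, z = 3, w = 3, v = 6, u = 4.
Check constraint 4: x + w = 6; constraint 10: y + v = 11; constraint 11: x + z = 6. The remaining constraints are straightforward to verify.

Satisfiable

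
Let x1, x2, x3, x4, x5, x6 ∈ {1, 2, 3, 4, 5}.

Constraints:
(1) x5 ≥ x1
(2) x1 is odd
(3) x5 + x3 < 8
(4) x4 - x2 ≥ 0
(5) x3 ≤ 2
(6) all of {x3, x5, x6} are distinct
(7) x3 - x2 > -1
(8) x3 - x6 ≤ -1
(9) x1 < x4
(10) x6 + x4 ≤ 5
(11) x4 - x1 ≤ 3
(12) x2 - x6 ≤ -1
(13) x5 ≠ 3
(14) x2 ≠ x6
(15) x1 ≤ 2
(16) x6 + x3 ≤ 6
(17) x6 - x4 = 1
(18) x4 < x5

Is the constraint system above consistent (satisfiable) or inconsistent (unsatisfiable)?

Satisfiable

The assignment x1 = 1, x2 = 2, x3 = 2, x4 = 2, x5 = 5, x6 = 3 works:
  constraint 3 holds since x5 + x3 = 7.
  constraint 4 holds since x4 - x2 = 0.
  constraint 7 holds since x3 - x2 = 0.
The rest check out directly.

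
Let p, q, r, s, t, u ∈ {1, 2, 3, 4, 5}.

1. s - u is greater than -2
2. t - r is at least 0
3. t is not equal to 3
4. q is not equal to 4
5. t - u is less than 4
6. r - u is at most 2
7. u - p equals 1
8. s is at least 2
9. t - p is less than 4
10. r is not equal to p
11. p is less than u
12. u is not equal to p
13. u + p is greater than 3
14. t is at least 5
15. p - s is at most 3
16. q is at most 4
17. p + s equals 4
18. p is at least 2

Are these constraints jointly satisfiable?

Satisfiable

Try p = 2, q = 1, r = 5, s = 2, t = 5, u = 3.
Check constraint 1: s - u = -1; constraint 2: t - r = 0; constraint 5: t - u = 2. The remaining constraints are straightforward to verify.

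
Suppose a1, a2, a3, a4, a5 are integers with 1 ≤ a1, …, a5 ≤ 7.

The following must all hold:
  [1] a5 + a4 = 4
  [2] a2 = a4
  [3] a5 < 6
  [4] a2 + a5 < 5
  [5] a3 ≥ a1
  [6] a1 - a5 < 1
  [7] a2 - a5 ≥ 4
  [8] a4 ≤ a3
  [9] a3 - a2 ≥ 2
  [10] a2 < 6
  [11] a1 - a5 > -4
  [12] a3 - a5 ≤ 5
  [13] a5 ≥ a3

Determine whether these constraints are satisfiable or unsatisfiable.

Unsatisfiable

Constraints 7, 9, and 12 give a3 − a2 ≥ 2, a2 − a5 ≥ 4, a5 − a3 ≥ -5.
Adding all 3 inequalities: the left sides telescope to 0, and the right sides sum to 2 + 4 + (-5) = 1. So 0 ≥ 1, which is false.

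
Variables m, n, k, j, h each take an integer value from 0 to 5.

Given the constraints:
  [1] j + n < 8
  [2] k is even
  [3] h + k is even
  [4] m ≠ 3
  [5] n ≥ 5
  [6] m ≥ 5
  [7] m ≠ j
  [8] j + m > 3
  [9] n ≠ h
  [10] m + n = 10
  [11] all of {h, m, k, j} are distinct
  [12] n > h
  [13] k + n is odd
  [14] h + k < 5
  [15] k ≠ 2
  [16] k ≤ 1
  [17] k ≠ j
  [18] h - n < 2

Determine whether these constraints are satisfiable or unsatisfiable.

Try m = 5, n = 5, k = 0, j = 1, h = 4.
Check constraint 1: j + n = 6; constraint 8: j + m = 6; constraint 10: m + n = 10. The remaining constraints are straightforward to verify.

Satisfiable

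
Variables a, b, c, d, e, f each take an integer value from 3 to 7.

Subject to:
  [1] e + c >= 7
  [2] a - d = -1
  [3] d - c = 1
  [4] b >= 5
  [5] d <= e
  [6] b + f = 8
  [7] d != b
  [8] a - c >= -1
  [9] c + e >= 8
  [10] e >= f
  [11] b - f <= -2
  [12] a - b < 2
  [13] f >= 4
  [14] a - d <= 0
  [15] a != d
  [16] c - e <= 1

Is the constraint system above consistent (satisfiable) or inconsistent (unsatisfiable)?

Unsatisfiable

From constraint 4: b ≥ 5. From constraint 13: f ≥ 4. Hence b + f ≥ 9. But constraint 6 requires b + f = 8, and 8 < 9. Contradiction.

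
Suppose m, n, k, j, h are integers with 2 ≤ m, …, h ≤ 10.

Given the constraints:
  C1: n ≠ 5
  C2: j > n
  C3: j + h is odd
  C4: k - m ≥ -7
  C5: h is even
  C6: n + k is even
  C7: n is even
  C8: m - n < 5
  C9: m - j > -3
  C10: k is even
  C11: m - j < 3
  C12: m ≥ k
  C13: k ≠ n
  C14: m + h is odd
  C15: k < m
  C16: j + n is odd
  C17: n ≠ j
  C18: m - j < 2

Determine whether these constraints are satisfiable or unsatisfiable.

Satisfiable

Take m = 9, n = 6, k = 2, j = 9, h = 2. Then constraint 4: k - m = -7; constraint 8: m - n = 3, and every other listed constraint is also met.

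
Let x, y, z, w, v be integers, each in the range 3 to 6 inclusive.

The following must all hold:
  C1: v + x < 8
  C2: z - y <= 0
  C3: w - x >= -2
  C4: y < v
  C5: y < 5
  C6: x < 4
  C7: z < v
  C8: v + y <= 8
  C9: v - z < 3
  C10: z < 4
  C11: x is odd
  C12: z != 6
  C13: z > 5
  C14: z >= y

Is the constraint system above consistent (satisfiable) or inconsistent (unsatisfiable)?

Unsatisfiable

From constraint 13: z ≥ 6. From constraint 10: z ≤ 3. But 3 < 6, so no value of z works.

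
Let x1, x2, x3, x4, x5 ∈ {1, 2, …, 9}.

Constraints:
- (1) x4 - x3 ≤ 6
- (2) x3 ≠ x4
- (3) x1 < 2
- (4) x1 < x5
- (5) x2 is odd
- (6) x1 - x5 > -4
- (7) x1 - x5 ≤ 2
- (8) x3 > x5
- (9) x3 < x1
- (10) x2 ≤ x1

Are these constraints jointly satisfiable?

Unsatisfiable

Constraints 4, 8, and 9 give x1 < x5, x5 < x3, x3 < x1. Chaining: x1 < x5 < x3 < x1, which forces x1 < x1 — impossible.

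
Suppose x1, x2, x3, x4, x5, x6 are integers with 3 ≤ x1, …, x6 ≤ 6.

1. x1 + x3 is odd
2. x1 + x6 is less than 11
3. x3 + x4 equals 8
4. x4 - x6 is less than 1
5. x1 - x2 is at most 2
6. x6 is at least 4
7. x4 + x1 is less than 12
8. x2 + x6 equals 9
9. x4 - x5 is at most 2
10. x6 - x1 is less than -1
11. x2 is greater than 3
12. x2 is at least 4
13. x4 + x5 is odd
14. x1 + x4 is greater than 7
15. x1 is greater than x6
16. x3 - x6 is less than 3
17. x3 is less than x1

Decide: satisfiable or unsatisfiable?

Satisfiable

Try x1 = 6, x2 = 5, x3 = 5, x4 = 3, x5 = 4, x6 = 4.
Check constraint 2: x1 + x6 = 10; constraint 3: x3 + x4 = 8. The remaining constraints are straightforward to verify.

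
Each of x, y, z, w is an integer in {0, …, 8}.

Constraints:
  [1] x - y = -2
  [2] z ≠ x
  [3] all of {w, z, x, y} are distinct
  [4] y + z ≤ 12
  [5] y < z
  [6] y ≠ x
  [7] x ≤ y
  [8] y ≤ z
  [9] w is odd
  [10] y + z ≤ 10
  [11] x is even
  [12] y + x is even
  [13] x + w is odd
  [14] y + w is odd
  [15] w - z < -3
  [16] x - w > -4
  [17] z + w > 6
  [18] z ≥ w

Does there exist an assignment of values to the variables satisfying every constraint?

Satisfiable

Try x = 0, y = 2, z = 7, w = 1.
Check constraint 1: x - y = -2; constraint 4: y + z = 9; constraint 10: y + z = 9. The remaining constraints are straightforward to verify.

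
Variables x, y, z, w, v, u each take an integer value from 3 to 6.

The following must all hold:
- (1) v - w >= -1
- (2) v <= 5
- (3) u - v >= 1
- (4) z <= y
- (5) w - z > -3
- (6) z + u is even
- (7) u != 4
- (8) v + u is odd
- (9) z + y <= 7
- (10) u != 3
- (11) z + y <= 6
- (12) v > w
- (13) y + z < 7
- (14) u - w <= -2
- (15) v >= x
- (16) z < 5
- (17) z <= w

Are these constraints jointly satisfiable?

Constraints 1, 3, and 14 give v − w ≥ -1, w − u ≥ 2, u − v ≥ 1.
Adding all 3 inequalities: the left sides telescope to 0, and the right sides sum to (-1) + 2 + 1 = 2. So 0 ≥ 2, which is false.

Unsatisfiable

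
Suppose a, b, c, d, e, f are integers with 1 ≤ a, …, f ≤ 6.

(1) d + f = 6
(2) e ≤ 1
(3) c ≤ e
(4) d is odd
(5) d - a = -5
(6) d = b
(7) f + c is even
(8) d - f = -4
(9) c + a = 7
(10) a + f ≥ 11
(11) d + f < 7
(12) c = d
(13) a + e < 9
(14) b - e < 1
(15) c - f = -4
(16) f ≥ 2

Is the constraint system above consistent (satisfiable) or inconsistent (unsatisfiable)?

One satisfying assignment is a = 6, b = 1, c = 1, d = 1, e = 1, f = 5.
For the less obvious constraints — constraint 1: d + f = 6; constraint 5: d - a = -5 — and the others hold by inspection.

Satisfiable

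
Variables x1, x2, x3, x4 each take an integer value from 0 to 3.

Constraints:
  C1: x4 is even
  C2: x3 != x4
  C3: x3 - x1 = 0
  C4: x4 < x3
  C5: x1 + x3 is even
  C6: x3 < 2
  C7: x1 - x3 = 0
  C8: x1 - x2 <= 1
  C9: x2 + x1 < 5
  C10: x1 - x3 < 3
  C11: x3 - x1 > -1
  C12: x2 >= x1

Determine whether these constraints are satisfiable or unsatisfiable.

Take x1 = 1, x2 = 3, x3 = 1, x4 = 0. Then constraint 3: x3 - x1 = 0; constraint 7: x1 - x3 = 0, and every other listed constraint is also met.

Satisfiable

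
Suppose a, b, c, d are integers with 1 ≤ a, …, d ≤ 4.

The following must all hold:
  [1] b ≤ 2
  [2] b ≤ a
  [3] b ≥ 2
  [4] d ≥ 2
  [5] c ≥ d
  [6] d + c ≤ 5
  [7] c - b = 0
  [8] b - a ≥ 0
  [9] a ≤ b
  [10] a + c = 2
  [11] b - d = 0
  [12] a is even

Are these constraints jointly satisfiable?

Unsatisfiable

From constraints 2 and 3: a ≥ b ≥ 2. From constraints 4 and 5: c ≥ d ≥ 2. Hence a + c ≥ 4. But constraint 10 requires a + c = 2, and 2 < 4. Contradiction.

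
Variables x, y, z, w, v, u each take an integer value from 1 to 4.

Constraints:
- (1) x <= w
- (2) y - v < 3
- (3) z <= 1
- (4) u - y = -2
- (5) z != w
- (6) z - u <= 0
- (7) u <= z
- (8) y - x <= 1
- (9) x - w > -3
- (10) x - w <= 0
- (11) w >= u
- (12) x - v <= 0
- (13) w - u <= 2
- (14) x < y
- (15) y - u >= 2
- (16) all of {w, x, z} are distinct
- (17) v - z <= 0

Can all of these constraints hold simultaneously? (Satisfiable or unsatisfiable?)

Constraints 6, 8, 12, 15, and 17 give y − u ≥ 2, u − z ≥ 0, z − v ≥ 0, v − x ≥ 0, x − y ≥ -1.
Adding all 5 inequalities: the left sides telescope to 0, and the right sides sum to 2 + 0 + 0 + 0 + (-1) = 1. So 0 ≥ 1, which is false.

Unsatisfiable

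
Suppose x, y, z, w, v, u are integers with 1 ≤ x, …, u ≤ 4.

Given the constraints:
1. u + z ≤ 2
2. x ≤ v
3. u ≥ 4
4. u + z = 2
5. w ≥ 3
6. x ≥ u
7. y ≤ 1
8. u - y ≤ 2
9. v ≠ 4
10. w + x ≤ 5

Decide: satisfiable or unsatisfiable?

From constraint 5: w ≥ 3. From constraints 3 and 6: x ≥ u ≥ 4. Hence w + x ≥ 7. But constraint 10 requires w + x ≤ 5, and 5 < 7. Contradiction.

Unsatisfiable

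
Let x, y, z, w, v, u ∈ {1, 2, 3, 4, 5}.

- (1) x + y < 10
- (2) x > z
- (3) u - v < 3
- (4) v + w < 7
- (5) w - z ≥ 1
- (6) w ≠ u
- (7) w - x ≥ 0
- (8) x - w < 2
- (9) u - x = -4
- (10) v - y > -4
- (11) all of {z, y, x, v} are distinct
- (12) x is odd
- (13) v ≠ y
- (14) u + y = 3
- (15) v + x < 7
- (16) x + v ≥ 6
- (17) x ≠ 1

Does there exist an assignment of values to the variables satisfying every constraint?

Take x = 5, y = 2, z = 4, w = 5, v = 1, u = 1. Then constraint 1: x + y = 7; constraint 3: u - v = 0, and every other listed constraint is also met.

Satisfiable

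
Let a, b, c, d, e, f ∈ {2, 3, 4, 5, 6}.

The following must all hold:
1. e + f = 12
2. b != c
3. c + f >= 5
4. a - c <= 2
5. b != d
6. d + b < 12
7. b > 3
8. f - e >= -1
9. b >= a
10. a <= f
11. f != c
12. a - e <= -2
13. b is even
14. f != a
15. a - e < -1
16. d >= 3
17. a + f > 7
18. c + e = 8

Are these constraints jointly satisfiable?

Setting (a, b, c, d, e, f) = (3, 4, 2, 6, 6, 6) satisfies everything: constraint 1: e + f = 12; constraint 3: c + f = 8; constraint 4: a - c = 1, and the others follow.

Satisfiable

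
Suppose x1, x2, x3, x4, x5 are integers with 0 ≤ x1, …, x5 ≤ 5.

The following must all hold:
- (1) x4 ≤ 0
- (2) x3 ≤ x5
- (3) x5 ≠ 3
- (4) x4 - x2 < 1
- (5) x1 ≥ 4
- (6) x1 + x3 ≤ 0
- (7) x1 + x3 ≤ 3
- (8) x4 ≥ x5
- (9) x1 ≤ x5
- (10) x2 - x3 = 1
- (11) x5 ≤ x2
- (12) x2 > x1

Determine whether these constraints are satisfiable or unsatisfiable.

Unsatisfiable

From constraints 5 and 9: x5 ≥ x1 and x1 ≥ 4, so x5 ≥ 4. From constraints 1 and 8: x5 ≤ x4 and x4 ≤ 0, so x5 ≤ 0. But 0 < 4, so no value of x5 works.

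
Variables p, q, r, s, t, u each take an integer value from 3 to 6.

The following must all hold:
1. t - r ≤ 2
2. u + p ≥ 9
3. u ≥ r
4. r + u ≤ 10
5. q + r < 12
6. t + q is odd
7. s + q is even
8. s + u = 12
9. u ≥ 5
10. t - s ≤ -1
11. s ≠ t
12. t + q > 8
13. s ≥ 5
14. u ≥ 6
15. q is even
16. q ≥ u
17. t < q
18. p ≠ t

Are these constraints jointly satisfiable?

Satisfiable

One satisfying assignment is p = 6, q = 6, r = 3, s = 6, t = 3, u = 6.
For the less obvious constraints — constraint 1: t - r = 0; constraint 2: u + p = 12 — and the others hold by inspection.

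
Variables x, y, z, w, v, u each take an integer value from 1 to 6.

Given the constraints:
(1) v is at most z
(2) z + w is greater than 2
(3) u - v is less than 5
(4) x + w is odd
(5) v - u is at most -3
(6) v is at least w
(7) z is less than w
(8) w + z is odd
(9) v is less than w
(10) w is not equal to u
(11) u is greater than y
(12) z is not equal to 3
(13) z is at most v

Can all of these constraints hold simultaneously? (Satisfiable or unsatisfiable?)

Unsatisfiable

Constraints 1, 6, and 7 give w ≤ v, v ≤ z, z < w. Chaining: w ≤ v ≤ z < w, which forces w < w — impossible.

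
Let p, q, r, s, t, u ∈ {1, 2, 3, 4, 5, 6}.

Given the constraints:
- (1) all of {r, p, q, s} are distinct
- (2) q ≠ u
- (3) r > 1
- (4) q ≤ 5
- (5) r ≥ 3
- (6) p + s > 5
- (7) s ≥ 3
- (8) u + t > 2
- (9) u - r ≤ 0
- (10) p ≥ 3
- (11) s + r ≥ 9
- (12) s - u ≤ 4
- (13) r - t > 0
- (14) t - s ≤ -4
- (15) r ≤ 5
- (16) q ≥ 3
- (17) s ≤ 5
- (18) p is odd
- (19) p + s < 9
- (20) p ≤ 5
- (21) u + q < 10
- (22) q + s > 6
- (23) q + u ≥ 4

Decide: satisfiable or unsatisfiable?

Constraints 4, 5, 7, 10, 15, 16, 17, and 20 confine each of r, p, q, s to the 3 values {3, …, 5}.
Constraint 1 requires all 4 of them to be distinct, but only 3 values are available — impossible by the pigeonhole principle.

Unsatisfiable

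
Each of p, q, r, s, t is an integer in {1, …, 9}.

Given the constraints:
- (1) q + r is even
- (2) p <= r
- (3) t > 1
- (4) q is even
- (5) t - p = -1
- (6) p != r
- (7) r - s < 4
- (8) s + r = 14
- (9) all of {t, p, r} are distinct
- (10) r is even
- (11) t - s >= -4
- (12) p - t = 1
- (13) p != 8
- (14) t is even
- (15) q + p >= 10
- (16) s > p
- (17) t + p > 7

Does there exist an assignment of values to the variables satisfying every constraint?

Satisfiable

Try p = 5, q = 8, r = 8, s = 6, t = 4.
Check constraint 5: t - p = -1; constraint 7: r - s = 2; constraint 8: s + r = 14. The remaining constraints are straightforward to verify.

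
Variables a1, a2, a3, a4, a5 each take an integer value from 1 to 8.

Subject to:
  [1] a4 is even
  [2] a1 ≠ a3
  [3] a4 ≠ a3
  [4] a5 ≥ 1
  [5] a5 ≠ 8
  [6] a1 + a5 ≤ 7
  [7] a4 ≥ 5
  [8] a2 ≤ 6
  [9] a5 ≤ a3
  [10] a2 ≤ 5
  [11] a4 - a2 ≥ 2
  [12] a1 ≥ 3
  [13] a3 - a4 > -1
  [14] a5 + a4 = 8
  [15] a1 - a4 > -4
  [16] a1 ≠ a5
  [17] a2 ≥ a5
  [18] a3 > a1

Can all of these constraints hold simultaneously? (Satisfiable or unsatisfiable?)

Satisfiable

Setting (a1, a2, a3, a4, a5) = (3, 2, 8, 6, 2) satisfies everything: constraint 6: a1 + a5 = 5; constraint 11: a4 - a2 = 4, and the others follow.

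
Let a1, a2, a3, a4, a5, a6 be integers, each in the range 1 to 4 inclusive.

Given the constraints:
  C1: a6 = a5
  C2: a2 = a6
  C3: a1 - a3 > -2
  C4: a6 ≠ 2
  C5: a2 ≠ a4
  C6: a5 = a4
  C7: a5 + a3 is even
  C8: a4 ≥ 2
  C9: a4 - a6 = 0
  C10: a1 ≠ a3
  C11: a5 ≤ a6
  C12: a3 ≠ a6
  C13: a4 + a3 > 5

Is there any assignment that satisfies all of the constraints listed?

Unsatisfiable

From constraints 1, 2, and 6, a2 = a6 = a5 = a4, so a2 = a4. But constraint 5 says a2 ≠ a4. Contradiction.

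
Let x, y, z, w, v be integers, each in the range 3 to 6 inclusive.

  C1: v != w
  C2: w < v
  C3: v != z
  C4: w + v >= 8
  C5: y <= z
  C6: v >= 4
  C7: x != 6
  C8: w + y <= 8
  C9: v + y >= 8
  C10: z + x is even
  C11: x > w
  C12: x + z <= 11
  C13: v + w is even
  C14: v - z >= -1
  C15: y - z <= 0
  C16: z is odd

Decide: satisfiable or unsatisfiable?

Satisfiable

Try x = 5, y = 4, z = 5, w = 4, v = 6.
Check constraint 4: w + v = 10; constraint 8: w + y = 8; constraint 9: v + y = 10. The remaining constraints are straightforward to verify.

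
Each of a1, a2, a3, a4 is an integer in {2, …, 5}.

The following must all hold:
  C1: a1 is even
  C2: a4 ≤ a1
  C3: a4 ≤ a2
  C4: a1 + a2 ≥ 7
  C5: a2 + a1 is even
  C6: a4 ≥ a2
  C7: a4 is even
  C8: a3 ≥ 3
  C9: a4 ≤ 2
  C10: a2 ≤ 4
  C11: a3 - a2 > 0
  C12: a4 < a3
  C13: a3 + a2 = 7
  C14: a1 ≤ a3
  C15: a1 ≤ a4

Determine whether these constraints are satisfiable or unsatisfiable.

From constraints 9 and 15: a1 ≤ a4 ≤ 2. From constraint 10: a2 ≤ 4. Hence a1 + a2 ≤ 6. But constraint 4 requires a1 + a2 ≥ 7, and 7 > 6. Contradiction.

Unsatisfiable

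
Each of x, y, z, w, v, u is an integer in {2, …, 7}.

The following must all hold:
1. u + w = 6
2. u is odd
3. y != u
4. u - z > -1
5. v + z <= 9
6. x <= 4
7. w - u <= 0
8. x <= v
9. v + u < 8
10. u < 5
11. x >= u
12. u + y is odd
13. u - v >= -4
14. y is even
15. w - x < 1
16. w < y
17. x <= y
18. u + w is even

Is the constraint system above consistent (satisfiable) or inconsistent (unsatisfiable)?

Satisfiable

Setting (x, y, z, w, v, u) = (3, 6, 2, 3, 4, 3) satisfies everything: constraint 1: u + w = 6; constraint 4: u - z = 1; constraint 5: v + z = 6, and the others follow.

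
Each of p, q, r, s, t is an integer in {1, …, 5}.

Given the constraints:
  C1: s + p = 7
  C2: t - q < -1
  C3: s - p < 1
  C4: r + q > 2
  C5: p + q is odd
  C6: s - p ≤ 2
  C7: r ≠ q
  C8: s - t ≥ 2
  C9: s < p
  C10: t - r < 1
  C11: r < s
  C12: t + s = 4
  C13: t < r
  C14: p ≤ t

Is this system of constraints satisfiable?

Constraints 9, 11, 13, and 14 give p ≤ t, t < r, r < s, s < p. Chaining: p ≤ t < r < s < p, which forces p < p — impossible.

Unsatisfiable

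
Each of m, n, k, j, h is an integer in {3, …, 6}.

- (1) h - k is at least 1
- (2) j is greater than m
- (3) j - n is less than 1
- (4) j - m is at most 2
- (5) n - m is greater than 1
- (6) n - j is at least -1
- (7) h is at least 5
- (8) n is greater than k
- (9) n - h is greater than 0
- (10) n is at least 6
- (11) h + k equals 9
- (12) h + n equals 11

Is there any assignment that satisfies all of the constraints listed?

Satisfiable

Setting (m, n, k, j, h) = (4, 6, 4, 5, 5) satisfies everything: constraint 1: h - k = 1; constraint 3: j - n = -1, and the others follow.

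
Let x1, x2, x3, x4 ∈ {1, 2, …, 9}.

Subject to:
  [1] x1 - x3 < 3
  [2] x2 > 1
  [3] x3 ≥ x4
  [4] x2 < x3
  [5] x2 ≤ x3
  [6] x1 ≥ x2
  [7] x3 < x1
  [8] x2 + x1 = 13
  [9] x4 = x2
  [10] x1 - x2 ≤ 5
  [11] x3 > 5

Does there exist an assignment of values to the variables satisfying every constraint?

Try x1 = 9, x2 = 4, x3 = 8, x4 = 4.
Check constraint 1: x1 - x3 = 1; constraint 8: x2 + x1 = 13. The remaining constraints are straightforward to verify.

Satisfiable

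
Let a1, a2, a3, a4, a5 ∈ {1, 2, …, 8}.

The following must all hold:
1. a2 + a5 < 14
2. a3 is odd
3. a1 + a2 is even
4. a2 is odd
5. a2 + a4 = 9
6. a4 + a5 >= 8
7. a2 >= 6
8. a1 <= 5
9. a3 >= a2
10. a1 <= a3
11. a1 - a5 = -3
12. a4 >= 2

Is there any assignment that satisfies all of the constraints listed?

One satisfying assignment is a1 = 3, a2 = 7, a3 = 7, a4 = 2, a5 = 6.
For the less obvious constraints — constraint 1: a2 + a5 = 13; constraint 5: a2 + a4 = 9; constraint 6: a4 + a5 = 8 — and the others hold by inspection.

Satisfiable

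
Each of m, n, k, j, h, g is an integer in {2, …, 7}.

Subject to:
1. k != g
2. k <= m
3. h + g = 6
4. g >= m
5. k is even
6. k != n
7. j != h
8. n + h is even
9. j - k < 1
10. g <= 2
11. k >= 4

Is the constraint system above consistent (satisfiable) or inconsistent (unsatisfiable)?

Unsatisfiable

From constraints 2 and 11: m ≥ k and k ≥ 4, so m ≥ 4. From constraints 4 and 10: m ≤ g and g ≤ 2, so m ≤ 2. But 2 < 4, so no value of m works.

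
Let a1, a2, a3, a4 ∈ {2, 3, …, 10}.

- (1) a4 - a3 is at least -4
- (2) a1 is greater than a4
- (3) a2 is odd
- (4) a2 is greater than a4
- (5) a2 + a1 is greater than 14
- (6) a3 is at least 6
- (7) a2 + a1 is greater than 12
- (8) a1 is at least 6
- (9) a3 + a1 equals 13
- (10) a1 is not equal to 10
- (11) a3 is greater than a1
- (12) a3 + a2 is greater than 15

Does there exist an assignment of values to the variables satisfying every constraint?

Satisfiable

Try a1 = 6, a2 = 9, a3 = 7, a4 = 4.
Check constraint 1: a4 - a3 = -3; constraint 5: a2 + a1 = 15. The remaining constraints are straightforward to verify.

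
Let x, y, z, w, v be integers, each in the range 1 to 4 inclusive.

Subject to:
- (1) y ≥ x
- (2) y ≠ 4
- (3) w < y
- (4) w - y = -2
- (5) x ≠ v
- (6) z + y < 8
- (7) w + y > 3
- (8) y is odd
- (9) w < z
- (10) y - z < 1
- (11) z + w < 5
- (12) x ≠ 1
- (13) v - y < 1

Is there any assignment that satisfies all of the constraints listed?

Satisfiable

One satisfying assignment is x = 2, y = 3, z = 3, w = 1, v = 3.
For the less obvious constraints — constraint 4: w - y = -2; constraint 6: z + y = 6; constraint 7: w + y = 4 — and the others hold by inspection.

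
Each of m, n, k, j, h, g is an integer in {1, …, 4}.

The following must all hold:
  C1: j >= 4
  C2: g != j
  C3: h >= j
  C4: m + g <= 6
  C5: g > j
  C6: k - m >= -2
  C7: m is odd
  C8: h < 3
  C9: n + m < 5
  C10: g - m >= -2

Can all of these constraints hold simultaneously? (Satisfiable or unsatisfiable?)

Unsatisfiable

From constraints 1 and 3: h ≥ j and j ≥ 4, so h ≥ 4. From constraint 8: h ≤ 2. But 2 < 4, so no value of h works.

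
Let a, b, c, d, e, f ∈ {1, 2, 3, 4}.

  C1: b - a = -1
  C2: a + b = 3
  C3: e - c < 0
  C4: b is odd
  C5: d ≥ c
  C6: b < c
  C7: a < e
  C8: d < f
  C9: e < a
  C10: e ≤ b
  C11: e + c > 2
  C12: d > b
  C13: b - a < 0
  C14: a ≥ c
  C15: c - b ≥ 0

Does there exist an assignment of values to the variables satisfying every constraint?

Unsatisfiable

Constraints 3, 7, and 14 give a < e, e < c, c ≤ a. Chaining: a < e < c ≤ a, which forces a < a — impossible.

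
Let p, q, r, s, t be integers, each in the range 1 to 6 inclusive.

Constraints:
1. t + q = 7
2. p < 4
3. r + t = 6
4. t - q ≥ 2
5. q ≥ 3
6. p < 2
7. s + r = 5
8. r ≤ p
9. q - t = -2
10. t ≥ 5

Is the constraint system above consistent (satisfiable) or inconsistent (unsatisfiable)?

Unsatisfiable

From constraint 10: t ≥ 5. From constraint 5: q ≥ 3. Hence t + q ≥ 8. But constraint 1 requires t + q = 7, and 7 < 8. Contradiction.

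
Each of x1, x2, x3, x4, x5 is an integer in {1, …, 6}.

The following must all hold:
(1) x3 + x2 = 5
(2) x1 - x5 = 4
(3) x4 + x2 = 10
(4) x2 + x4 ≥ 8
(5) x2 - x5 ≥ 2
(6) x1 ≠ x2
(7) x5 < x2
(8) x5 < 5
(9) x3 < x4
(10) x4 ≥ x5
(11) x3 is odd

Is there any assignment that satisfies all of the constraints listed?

Satisfiable

The assignment x1 = 5, x2 = 4, x3 = 1, x4 = 6, x5 = 1 works:
  constraint 1 holds since x3 + x2 = 5.
  constraint 2 holds since x1 - x5 = 4.
  constraint 3 holds since x4 + x2 = 10.
The rest check out directly.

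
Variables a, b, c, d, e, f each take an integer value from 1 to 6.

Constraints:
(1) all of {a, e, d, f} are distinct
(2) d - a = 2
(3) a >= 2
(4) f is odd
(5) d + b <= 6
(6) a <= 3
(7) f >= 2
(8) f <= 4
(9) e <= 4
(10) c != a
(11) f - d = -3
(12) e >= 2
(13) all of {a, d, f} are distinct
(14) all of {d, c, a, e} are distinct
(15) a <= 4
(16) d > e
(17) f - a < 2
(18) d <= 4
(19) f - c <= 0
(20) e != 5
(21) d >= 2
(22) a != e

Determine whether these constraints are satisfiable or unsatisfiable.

Constraints 3, 7, 8, 9, 12, 15, 18, and 21 confine each of a, e, d, f to the 3 values {2, …, 4}.
Constraint 1 requires all 4 of them to be distinct, but only 3 values are available — impossible by the pigeonhole principle.

Unsatisfiable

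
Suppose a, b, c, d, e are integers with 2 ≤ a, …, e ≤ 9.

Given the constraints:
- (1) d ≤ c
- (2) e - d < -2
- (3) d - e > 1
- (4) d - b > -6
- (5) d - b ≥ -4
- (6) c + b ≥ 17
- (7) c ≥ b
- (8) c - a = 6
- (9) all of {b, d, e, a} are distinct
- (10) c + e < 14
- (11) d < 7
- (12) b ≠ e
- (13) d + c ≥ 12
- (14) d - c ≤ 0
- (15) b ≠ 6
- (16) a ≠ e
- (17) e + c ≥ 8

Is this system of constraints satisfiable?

Satisfiable

One satisfying assignment is a = 3, b = 9, c = 9, d = 6, e = 2.
For the less obvious constraints — constraint 2: e - d = -4; constraint 3: d - e = 4; constraint 4: d - b = -3 — and the others hold by inspection.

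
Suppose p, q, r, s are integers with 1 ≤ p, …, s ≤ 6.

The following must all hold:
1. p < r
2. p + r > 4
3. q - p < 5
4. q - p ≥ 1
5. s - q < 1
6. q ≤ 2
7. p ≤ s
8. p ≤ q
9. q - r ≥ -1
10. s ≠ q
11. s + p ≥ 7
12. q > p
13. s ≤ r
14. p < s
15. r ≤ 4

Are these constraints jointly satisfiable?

From constraints 13 and 15: s ≤ r ≤ 4. From constraints 6 and 8: p ≤ q ≤ 2. Hence s + p ≤ 6. But constraint 11 requires s + p ≥ 7, and 7 > 6. Contradiction.

Unsatisfiable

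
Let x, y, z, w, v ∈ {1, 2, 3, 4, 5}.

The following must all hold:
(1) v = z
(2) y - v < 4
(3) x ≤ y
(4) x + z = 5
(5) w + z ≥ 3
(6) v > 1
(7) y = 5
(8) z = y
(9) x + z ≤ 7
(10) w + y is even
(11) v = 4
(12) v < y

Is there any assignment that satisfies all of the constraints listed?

Unsatisfiable

Constraint 11 fixes v = 4 and constraint 7 fixes y = 5. Constraints 1 and 8 give v = z = y, so v = y. But 4 ≠ 5 — contradiction.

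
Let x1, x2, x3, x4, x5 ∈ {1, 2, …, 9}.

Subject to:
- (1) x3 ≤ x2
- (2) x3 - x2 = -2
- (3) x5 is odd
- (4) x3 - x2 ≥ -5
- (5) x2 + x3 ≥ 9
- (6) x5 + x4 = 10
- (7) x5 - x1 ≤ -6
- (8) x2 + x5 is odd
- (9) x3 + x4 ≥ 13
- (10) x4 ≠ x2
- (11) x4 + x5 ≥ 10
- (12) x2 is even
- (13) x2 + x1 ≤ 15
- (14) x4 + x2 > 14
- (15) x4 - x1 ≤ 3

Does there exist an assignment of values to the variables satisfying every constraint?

Satisfiable

Setting (x1, x2, x3, x4, x5) = (8, 6, 4, 9, 1) satisfies everything: constraint 2: x3 - x2 = -2; constraint 4: x3 - x2 = -2; constraint 5: x2 + x3 = 10, and the others follow.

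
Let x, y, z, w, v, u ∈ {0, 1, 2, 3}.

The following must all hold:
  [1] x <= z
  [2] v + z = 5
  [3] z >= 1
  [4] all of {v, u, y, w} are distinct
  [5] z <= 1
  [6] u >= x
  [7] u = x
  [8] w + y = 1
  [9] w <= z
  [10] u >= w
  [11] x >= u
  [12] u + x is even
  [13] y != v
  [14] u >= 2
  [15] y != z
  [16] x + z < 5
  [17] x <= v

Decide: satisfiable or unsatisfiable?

Unsatisfiable

From constraints 11 and 14: x ≥ u and u ≥ 2, so x ≥ 2. From constraints 1 and 5: x ≤ z and z ≤ 1, so x ≤ 1. But 1 < 2, so no value of x works.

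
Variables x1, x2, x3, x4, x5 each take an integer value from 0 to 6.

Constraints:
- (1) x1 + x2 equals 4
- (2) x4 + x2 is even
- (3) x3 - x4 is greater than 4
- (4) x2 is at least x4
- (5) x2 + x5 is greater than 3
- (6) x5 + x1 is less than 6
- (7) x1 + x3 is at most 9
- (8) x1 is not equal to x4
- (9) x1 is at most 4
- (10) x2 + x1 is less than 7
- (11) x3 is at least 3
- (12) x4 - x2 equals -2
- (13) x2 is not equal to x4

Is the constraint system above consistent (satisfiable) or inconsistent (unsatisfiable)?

Satisfiable

Take x1 = 2, x2 = 2, x3 = 6, x4 = 0, x5 = 2. Then constraint 1: x1 + x2 = 4; constraint 3: x3 - x4 = 6, and every other listed constraint is also met.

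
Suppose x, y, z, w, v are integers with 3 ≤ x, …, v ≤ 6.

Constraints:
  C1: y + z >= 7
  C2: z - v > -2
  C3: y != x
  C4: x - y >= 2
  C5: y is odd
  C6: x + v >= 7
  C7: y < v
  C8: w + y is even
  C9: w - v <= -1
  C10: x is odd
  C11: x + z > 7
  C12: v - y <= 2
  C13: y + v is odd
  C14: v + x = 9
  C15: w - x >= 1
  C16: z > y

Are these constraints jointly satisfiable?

Constraints 4, 9, 12, and 15 give w − x ≥ 1, x − y ≥ 2, y − v ≥ -2, v − w ≥ 1.
Adding all 4 inequalities: the left sides telescope to 0, and the right sides sum to 1 + 2 + (-2) + 1 = 2. So 0 ≥ 2, which is false.

Unsatisfiable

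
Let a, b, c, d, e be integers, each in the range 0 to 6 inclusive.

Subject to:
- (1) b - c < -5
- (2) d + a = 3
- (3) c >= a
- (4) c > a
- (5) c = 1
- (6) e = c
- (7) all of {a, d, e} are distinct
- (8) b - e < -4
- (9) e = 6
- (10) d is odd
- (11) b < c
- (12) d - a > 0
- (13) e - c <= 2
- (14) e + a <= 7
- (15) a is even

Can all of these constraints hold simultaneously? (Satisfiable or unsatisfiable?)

Constraint 9 fixes e = 6 and constraint 5 fixes c = 1, but constraint 6 requires e = c. Since 6 ≠ 1, contradiction.

Unsatisfiable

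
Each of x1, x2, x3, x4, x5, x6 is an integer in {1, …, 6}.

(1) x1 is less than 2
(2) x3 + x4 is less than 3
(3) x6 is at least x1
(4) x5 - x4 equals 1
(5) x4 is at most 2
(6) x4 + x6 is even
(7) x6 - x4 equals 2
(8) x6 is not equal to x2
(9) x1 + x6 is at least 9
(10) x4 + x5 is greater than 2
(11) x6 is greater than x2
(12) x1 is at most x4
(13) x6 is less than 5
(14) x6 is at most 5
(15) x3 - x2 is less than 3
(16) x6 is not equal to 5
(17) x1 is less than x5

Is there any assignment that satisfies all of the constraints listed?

From constraints 5 and 12: x1 ≤ x4 ≤ 2. From constraint 14: x6 ≤ 5. Hence x1 + x6 ≤ 7. But constraint 9 requires x1 + x6 ≥ 9, and 9 > 7. Contradiction.

Unsatisfiable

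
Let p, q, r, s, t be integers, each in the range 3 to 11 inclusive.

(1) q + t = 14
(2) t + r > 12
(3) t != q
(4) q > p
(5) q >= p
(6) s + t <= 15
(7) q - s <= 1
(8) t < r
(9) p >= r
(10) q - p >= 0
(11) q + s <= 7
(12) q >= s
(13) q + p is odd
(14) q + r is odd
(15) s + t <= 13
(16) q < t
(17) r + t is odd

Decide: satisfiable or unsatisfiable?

Constraints 4, 8, 9, and 16 give p < q, q < t, t < r, r ≤ p. Chaining: p < q < t < r ≤ p, which forces p < p — impossible.

Unsatisfiable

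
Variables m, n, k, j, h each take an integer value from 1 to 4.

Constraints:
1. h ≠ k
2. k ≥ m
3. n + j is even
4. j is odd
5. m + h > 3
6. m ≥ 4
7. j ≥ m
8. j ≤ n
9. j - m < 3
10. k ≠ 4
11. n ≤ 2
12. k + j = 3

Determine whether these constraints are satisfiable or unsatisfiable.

Unsatisfiable

From constraints 6 and 7: j ≥ m and m ≥ 4, so j ≥ 4. From constraints 8 and 11: j ≤ n and n ≤ 2, so j ≤ 2. But 2 < 4, so no value of j works.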